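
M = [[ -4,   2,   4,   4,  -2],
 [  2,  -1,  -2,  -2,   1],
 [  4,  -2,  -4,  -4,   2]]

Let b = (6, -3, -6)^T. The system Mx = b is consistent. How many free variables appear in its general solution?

Row reduce the augmented matrix [M | b].
R2 ← R2 + (1/2)·R1: [0, 0, 0, 0, 0, 0]
R3 ← R3 + R1: [0, 0, 0, 0, 0, 0]
The echelon form has 1 nonzero rows, and every pivot lies in the first 5 columns, so rank(M) = rank([M|b]) = 1.
The system is consistent.
Free variables = (unknowns) − (rank) = 5 − 1 = 4.

4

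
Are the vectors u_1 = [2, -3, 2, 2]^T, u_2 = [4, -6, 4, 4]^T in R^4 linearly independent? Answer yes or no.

no

Form the matrix with these vectors as rows and row reduce.
R2 ← R2 − (2)·R1: [0, 0, 0, 0]
1 nonzero row, so the 2 vectors span a space of dimension 1.
Since 1 < 2, the vectors are linearly dependent.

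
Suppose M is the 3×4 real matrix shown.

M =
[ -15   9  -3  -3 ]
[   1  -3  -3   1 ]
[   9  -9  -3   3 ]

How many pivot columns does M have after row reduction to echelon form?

Row reduce to echelon form.
R2 ← R2 + (1/15)·R1: [0, -12/5, -16/5, 4/5]
R3 ← R3 + (3/5)·R1: [0, -18/5, -24/5, 6/5]
R3 ← R3 − (3/2)·R2: [0, 0, 0, 0]
Echelon form has 2 nonzero rows, so rank(M) = 2.
Each nonzero row contributes one pivot column: 2 pivot columns.

2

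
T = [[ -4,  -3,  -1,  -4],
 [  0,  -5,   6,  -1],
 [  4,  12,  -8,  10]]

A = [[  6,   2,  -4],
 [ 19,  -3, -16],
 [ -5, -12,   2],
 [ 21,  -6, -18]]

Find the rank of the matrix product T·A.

First compute TA:
[[-160,  37, 134],
 [-146, -51, 110],
 [502,   8, -404]]
Now row reduce the product.
R2 ← R2 − (73/80)·R1: [0, -6781/80, -491/40]
R3 ← R3 + (251/80)·R1: [0, 9927/80, 657/40]
R3 ← R3 + (9927/6781)·R2: [0, 0, -10476/6781]
3 nonzero rows, so rank(TA) = 3.

3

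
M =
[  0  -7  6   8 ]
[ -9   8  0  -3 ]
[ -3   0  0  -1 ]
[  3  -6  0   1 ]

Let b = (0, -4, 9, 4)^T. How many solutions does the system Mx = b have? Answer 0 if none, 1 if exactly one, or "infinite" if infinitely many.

Row reduce the augmented matrix [M | b].
Swap R1 ↔ R2
R3 ← R3 − (1/3)·R1: [0, -8/3, 0, 0, 31/3]
R4 ← R4 + (1/3)·R1: [0, -10/3, 0, 0, 8/3]
R3 ← R3 − (8/21)·R2: [0, 0, -16/7, -64/21, 31/3]
R4 ← R4 − (10/21)·R2: [0, 0, -20/7, -80/21, 8/3]
R4 ← R4 − (5/4)·R3: [0, 0, 0, 0, -41/4]
The echelon form has 4 nonzero rows; the last pivot sits in the augmented column, so rank(M) = 3 but rank([M|b]) = 4.
Since the ranks differ, the system is inconsistent.
It has no solutions.

0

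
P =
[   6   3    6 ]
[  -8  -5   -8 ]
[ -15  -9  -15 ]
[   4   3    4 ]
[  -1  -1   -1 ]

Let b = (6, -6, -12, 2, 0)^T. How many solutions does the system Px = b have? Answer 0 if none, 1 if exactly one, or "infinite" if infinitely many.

Row reduce the augmented matrix [P | b].
R2 ← R2 + (4/3)·R1: [0, -1, 0, 2]
R3 ← R3 + (5/2)·R1: [0, -3/2, 0, 3]
R4 ← R4 − (2/3)·R1: [0, 1, 0, -2]
R5 ← R5 + (1/6)·R1: [0, -1/2, 0, 1]
R3 ← R3 − (3/2)·R2: [0, 0, 0, 0]
R4 ← R4 + R2: [0, 0, 0, 0]
R5 ← R5 − (1/2)·R2: [0, 0, 0, 0]
The echelon form has 2 nonzero rows, and every pivot lies in the first 3 columns, so rank(P) = rank([P|b]) = 2.
The system is consistent.
rank = 2 < 3 unknowns, so there are infinitely many solutions.

infinite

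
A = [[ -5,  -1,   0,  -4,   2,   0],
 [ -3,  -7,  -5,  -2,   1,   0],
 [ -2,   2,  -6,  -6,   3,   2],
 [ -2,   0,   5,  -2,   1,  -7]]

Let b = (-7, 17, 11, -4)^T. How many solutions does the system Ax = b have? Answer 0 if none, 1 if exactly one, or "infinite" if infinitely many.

infinite

Row reduce the augmented matrix [A | b].
R2 ← R2 − (3/5)·R1: [0, -32/5, -5, 2/5, -1/5, 0, 106/5]
R3 ← R3 − (2/5)·R1: [0, 12/5, -6, -22/5, 11/5, 2, 69/5]
R4 ← R4 − (2/5)·R1: [0, 2/5, 5, -2/5, 1/5, -7, -6/5]
R3 ← R3 + (3/8)·R2: [0, 0, -63/8, -17/4, 17/8, 2, 87/4]
R4 ← R4 + (1/16)·R2: [0, 0, 75/16, -3/8, 3/16, -7, 1/8]
R4 ← R4 + (25/42)·R3: [0, 0, 0, -61/21, 61/42, -122/21, 183/14]
The echelon form has 4 nonzero rows, and every pivot lies in the first 6 columns, so rank(A) = rank([A|b]) = 4.
The system is consistent.
rank = 4 < 6 unknowns, so there are infinitely many solutions.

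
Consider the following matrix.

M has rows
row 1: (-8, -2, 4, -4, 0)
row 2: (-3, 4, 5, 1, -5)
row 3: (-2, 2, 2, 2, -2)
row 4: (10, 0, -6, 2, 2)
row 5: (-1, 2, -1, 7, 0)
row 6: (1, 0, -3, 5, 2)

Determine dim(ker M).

2

Row reduce to echelon form.
R2 ← R2 − (3/8)·R1: [0, 19/4, 7/2, 5/2, -5]
R3 ← R3 − (1/4)·R1: [0, 5/2, 1, 3, -2]
R4 ← R4 + (5/4)·R1: [0, -5/2, -1, -3, 2]
R5 ← R5 − (1/8)·R1: [0, 9/4, -3/2, 15/2, 0]
R6 ← R6 + (1/8)·R1: [0, -1/4, -5/2, 9/2, 2]
R3 ← R3 − (10/19)·R2: [0, 0, -16/19, 32/19, 12/19]
R4 ← R4 + (10/19)·R2: [0, 0, 16/19, -32/19, -12/19]
R5 ← R5 − (9/19)·R2: [0, 0, -60/19, 120/19, 45/19]
R6 ← R6 + (1/19)·R2: [0, 0, -44/19, 88/19, 33/19]
R4 ← R4 + R3: [0, 0, 0, 0, 0]
R5 ← R5 − (15/4)·R3: [0, 0, 0, 0, 0]
R6 ← R6 − (11/4)·R3: [0, 0, 0, 0, 0]
3 nonzero rows, so rank(M) = 3.
M has 5 columns; by rank–nullity, nullity = 5 − 3 = 2.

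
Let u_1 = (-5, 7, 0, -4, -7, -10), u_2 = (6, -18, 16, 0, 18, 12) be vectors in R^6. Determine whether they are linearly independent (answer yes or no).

yes

Form the matrix with these vectors as rows and row reduce.
R2 ← R2 + (6/5)·R1: [0, -48/5, 16, -24/5, 48/5, 0]
2 nonzero rows, so the 2 vectors span a space of dimension 2.
Since 2 = 2, the vectors are linearly independent.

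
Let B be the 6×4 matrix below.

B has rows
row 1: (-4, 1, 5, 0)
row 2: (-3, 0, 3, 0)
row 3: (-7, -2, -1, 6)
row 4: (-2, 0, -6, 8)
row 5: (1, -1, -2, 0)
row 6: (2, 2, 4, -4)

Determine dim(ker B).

Row reduce to echelon form.
R2 ← R2 − (3/4)·R1: [0, -3/4, -3/4, 0]
R3 ← R3 − (7/4)·R1: [0, -15/4, -39/4, 6]
R4 ← R4 − (1/2)·R1: [0, -1/2, -17/2, 8]
R5 ← R5 + (1/4)·R1: [0, -3/4, -3/4, 0]
R6 ← R6 + (1/2)·R1: [0, 5/2, 13/2, -4]
R3 ← R3 − (5)·R2: [0, 0, -6, 6]
R4 ← R4 − (2/3)·R2: [0, 0, -8, 8]
R5 ← R5 − R2: [0, 0, 0, 0]
R6 ← R6 + (10/3)·R2: [0, 0, 4, -4]
R4 ← R4 − (4/3)·R3: [0, 0, 0, 0]
R6 ← R6 + (2/3)·R3: [0, 0, 0, 0]
3 nonzero rows, so rank(B) = 3.
B has 4 columns; by rank–nullity, nullity = 4 − 3 = 1.

1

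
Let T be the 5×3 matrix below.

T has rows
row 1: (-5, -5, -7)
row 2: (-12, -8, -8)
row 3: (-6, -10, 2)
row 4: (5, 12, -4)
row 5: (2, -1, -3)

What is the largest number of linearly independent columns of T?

3

Row reduce to echelon form.
R2 ← R2 − (12/5)·R1: [0, 4, 44/5]
R3 ← R3 − (6/5)·R1: [0, -4, 52/5]
R4 ← R4 + R1: [0, 7, -11]
R5 ← R5 + (2/5)·R1: [0, -3, -29/5]
R3 ← R3 + R2: [0, 0, 96/5]
R4 ← R4 − (7/4)·R2: [0, 0, -132/5]
R5 ← R5 + (3/4)·R2: [0, 0, 4/5]
R4 ← R4 + (11/8)·R3: [0, 0, 0]
R5 ← R5 − (1/24)·R3: [0, 0, 0]
Echelon form has 3 nonzero rows, so rank(T) = 3.
The rank gives the maximum number of linearly independent columns: 3.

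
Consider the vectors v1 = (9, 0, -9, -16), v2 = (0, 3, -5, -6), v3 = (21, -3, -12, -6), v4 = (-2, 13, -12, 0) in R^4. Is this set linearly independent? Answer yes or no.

Form the matrix with these vectors as rows and row reduce.
R3 ← R3 − (7/3)·R1: [0, -3, 9, 94/3]
R4 ← R4 + (2/9)·R1: [0, 13, -14, -32/9]
R3 ← R3 + R2: [0, 0, 4, 76/3]
R4 ← R4 − (13/3)·R2: [0, 0, 23/3, 202/9]
R4 ← R4 − (23/12)·R3: [0, 0, 0, -235/9]
4 nonzero rows, so the 4 vectors span a space of dimension 4.
Since 4 = 4, the vectors are linearly independent.

yes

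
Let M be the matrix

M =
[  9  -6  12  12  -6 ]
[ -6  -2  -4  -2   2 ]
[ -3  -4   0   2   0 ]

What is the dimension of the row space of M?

2

Row reduce to echelon form.
R2 ← R2 + (2/3)·R1: [0, -6, 4, 6, -2]
R3 ← R3 + (1/3)·R1: [0, -6, 4, 6, -2]
R3 ← R3 − R2: [0, 0, 0, 0, 0]
Echelon form has 2 nonzero rows, so rank(M) = 2.
The row space has dimension equal to the rank: 2.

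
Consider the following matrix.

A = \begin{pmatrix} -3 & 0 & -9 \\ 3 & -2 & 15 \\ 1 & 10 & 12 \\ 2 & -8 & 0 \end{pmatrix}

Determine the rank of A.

3

Row reduce to echelon form.
R2 ← R2 + R1: [0, -2, 6]
R3 ← R3 + (1/3)·R1: [0, 10, 9]
R4 ← R4 + (2/3)·R1: [0, -8, -6]
R3 ← R3 + (5)·R2: [0, 0, 39]
R4 ← R4 − (4)·R2: [0, 0, -30]
R4 ← R4 + (10/13)·R3: [0, 0, 0]
Echelon form has 3 nonzero rows, so rank(A) = 3.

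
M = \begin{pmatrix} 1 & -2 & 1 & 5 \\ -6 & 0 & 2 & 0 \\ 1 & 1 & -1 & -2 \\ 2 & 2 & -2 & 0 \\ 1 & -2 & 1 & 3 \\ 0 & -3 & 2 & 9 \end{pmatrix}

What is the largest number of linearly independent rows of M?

Row reduce to echelon form.
R2 ← R2 + (6)·R1: [0, -12, 8, 30]
R3 ← R3 − R1: [0, 3, -2, -7]
R4 ← R4 − (2)·R1: [0, 6, -4, -10]
R5 ← R5 − R1: [0, 0, 0, -2]
R3 ← R3 + (1/4)·R2: [0, 0, 0, 1/2]
R4 ← R4 + (1/2)·R2: [0, 0, 0, 5]
R6 ← R6 − (1/4)·R2: [0, 0, 0, 3/2]
R4 ← R4 − (10)·R3: [0, 0, 0, 0]
R5 ← R5 + (4)·R3: [0, 0, 0, 0]
R6 ← R6 − (3)·R3: [0, 0, 0, 0]
Echelon form has 3 nonzero rows, so rank(M) = 3.
The rank gives the maximum number of linearly independent rows: 3.

3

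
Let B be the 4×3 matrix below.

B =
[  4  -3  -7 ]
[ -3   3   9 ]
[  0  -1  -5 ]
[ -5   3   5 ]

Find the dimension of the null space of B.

1

Row reduce to echelon form.
R2 ← R2 + (3/4)·R1: [0, 3/4, 15/4]
R4 ← R4 + (5/4)·R1: [0, -3/4, -15/4]
R3 ← R3 + (4/3)·R2: [0, 0, 0]
R4 ← R4 + R2: [0, 0, 0]
2 nonzero rows, so rank(B) = 2.
B has 3 columns; by rank–nullity, nullity = 3 − 2 = 1.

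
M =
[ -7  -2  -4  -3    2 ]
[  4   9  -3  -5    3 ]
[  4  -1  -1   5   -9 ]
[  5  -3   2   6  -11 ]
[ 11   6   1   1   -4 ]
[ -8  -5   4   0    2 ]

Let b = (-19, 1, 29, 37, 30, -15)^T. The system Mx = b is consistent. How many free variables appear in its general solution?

Row reduce the augmented matrix [M | b].
R2 ← R2 + (4/7)·R1: [0, 55/7, -37/7, -47/7, 29/7, -69/7]
R3 ← R3 + (4/7)·R1: [0, -15/7, -23/7, 23/7, -55/7, 127/7]
R4 ← R4 + (5/7)·R1: [0, -31/7, -6/7, 27/7, -67/7, 164/7]
R5 ← R5 + (11/7)·R1: [0, 20/7, -37/7, -26/7, -6/7, 1/7]
R6 ← R6 − (8/7)·R1: [0, -19/7, 60/7, 24/7, -2/7, 47/7]
R3 ← R3 + (3/11)·R2: [0, 0, -52/11, 16/11, -74/11, 170/11]
R4 ← R4 + (31/55)·R2: [0, 0, -211/55, 4/55, -398/55, 983/55]
R5 ← R5 − (4/11)·R2: [0, 0, -37/11, -14/11, -26/11, 41/11]
R6 ← R6 + (19/55)·R2: [0, 0, 371/55, 61/55, 63/55, 182/55]
R4 ← R4 − (211/260)·R3: [0, 0, 0, -72/65, -231/130, 693/130]
R5 ← R5 − (37/52)·R3: [0, 0, 0, -30/13, 63/26, -189/26]
R6 ← R6 + (371/260)·R3: [0, 0, 0, 207/65, -1099/130, 3297/130]
R5 ← R5 − (25/12)·R4: [0, 0, 0, 0, 49/8, -147/8]
R6 ← R6 + (23/8)·R4: [0, 0, 0, 0, -217/16, 651/16]
R6 ← R6 + (31/14)·R5: [0, 0, 0, 0, 0, 0]
The echelon form has 5 nonzero rows, and every pivot lies in the first 5 columns, so rank(M) = rank([M|b]) = 5.
The system is consistent.
Free variables = (unknowns) − (rank) = 5 − 5 = 0.

0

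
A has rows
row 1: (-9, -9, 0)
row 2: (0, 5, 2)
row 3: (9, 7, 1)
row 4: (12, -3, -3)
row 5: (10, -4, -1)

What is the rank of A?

3

Row reduce to echelon form.
R3 ← R3 + R1: [0, -2, 1]
R4 ← R4 + (4/3)·R1: [0, -15, -3]
R5 ← R5 + (10/9)·R1: [0, -14, -1]
R3 ← R3 + (2/5)·R2: [0, 0, 9/5]
R4 ← R4 + (3)·R2: [0, 0, 3]
R5 ← R5 + (14/5)·R2: [0, 0, 23/5]
R4 ← R4 − (5/3)·R3: [0, 0, 0]
R5 ← R5 − (23/9)·R3: [0, 0, 0]
Echelon form has 3 nonzero rows, so rank(A) = 3.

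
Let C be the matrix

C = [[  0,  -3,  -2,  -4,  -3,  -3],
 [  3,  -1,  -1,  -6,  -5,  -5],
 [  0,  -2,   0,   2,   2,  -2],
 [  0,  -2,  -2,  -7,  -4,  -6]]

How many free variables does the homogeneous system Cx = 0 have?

2

Row reduce to echelon form.
Swap R1 ↔ R2
R3 ← R3 − (2/3)·R2: [0, 0, 4/3, 14/3, 4, 0]
R4 ← R4 − (2/3)·R2: [0, 0, -2/3, -13/3, -2, -4]
R4 ← R4 + (1/2)·R3: [0, 0, 0, -2, 0, -4]
4 nonzero rows, so rank(C) = 4.
C has 6 columns; by rank–nullity, nullity = 6 − 4 = 2.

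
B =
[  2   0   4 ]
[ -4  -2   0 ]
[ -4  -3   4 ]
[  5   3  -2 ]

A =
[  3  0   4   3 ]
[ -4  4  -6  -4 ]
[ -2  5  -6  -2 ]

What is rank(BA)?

First compute BA:
[[ -2,  20, -16,  -2],
 [ -4,  -8,  -4,  -4],
 [ -8,   8, -22,  -8],
 [  7,   2,  14,   7]]
Now row reduce the product.
R2 ← R2 − (2)·R1: [0, -48, 28, 0]
R3 ← R3 − (4)·R1: [0, -72, 42, 0]
R4 ← R4 + (7/2)·R1: [0, 72, -42, 0]
R3 ← R3 − (3/2)·R2: [0, 0, 0, 0]
R4 ← R4 + (3/2)·R2: [0, 0, 0, 0]
2 nonzero rows, so rank(BA) = 2.

2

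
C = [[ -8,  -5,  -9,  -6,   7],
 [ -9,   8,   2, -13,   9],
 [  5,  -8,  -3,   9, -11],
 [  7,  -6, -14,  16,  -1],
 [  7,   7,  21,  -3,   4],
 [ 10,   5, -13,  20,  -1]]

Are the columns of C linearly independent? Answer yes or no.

Row reduce C to echelon form.
R2 ← R2 − (9/8)·R1: [0, 109/8, 97/8, -25/4, 9/8]
R3 ← R3 + (5/8)·R1: [0, -89/8, -69/8, 21/4, -53/8]
R4 ← R4 + (7/8)·R1: [0, -83/8, -175/8, 43/4, 41/8]
R5 ← R5 + (7/8)·R1: [0, 21/8, 105/8, -33/4, 81/8]
R6 ← R6 + (5/4)·R1: [0, -5/4, -97/4, 25/2, 31/4]
R3 ← R3 + (89/109)·R2: [0, 0, 139/109, 16/109, -622/109]
R4 ← R4 + (83/109)·R2: [0, 0, -1378/109, 653/109, 652/109]
R5 ← R5 − (21/109)·R2: [0, 0, 1176/109, -768/109, 1080/109]
R6 ← R6 + (10/109)·R2: [0, 0, -2522/109, 1300/109, 856/109]
R4 ← R4 + (1378/139)·R3: [0, 0, 0, 1035/139, -7032/139]
R5 ← R5 − (1176/139)·R3: [0, 0, 0, -1152/139, 8088/139]
R6 ← R6 + (2522/139)·R3: [0, 0, 0, 2028/139, -13300/139]
R5 ← R5 + (128/115)·R4: [0, 0, 0, 0, 216/115]
R6 ← R6 − (676/345)·R4: [0, 0, 0, 0, 396/115]
R6 ← R6 − (11/6)·R5: [0, 0, 0, 0, 0]
5 pivots among 5 columns.
Every column is a pivot column, so the columns are linearly independent.

yes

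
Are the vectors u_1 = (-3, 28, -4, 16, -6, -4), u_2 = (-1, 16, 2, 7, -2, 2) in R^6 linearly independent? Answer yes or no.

Form the matrix with these vectors as rows and row reduce.
R2 ← R2 − (1/3)·R1: [0, 20/3, 10/3, 5/3, 0, 10/3]
2 nonzero rows, so the 2 vectors span a space of dimension 2.
Since 2 = 2, the vectors are linearly independent.

yes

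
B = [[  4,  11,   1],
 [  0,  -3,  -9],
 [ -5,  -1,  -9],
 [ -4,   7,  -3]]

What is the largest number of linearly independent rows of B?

3

Row reduce to echelon form.
R3 ← R3 + (5/4)·R1: [0, 51/4, -31/4]
R4 ← R4 + R1: [0, 18, -2]
R3 ← R3 + (17/4)·R2: [0, 0, -46]
R4 ← R4 + (6)·R2: [0, 0, -56]
R4 ← R4 − (28/23)·R3: [0, 0, 0]
Echelon form has 3 nonzero rows, so rank(B) = 3.
The rank gives the maximum number of linearly independent rows: 3.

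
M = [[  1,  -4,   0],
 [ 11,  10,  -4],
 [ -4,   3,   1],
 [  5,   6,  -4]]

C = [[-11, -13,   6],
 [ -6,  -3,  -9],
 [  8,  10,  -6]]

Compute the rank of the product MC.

First compute MC:
[[ 13,  -1,  42],
 [-213, -213,   0],
 [ 34,  53, -57],
 [-123, -123,   0]]
Now row reduce the product.
R2 ← R2 + (213/13)·R1: [0, -2982/13, 8946/13]
R3 ← R3 − (34/13)·R1: [0, 723/13, -2169/13]
R4 ← R4 + (123/13)·R1: [0, -1722/13, 5166/13]
R3 ← R3 + (241/994)·R2: [0, 0, 0]
R4 ← R4 − (41/71)·R2: [0, 0, 0]
2 nonzero rows, so rank(MC) = 2.

2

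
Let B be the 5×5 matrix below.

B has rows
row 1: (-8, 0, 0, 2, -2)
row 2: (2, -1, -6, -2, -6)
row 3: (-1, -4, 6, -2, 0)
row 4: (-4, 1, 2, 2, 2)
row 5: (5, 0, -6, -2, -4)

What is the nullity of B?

2

Row reduce to echelon form.
R2 ← R2 + (1/4)·R1: [0, -1, -6, -3/2, -13/2]
R3 ← R3 − (1/8)·R1: [0, -4, 6, -9/4, 1/4]
R4 ← R4 − (1/2)·R1: [0, 1, 2, 1, 3]
R5 ← R5 + (5/8)·R1: [0, 0, -6, -3/4, -21/4]
R3 ← R3 − (4)·R2: [0, 0, 30, 15/4, 105/4]
R4 ← R4 + R2: [0, 0, -4, -1/2, -7/2]
R4 ← R4 + (2/15)·R3: [0, 0, 0, 0, 0]
R5 ← R5 + (1/5)·R3: [0, 0, 0, 0, 0]
3 nonzero rows, so rank(B) = 3.
B has 5 columns; by rank–nullity, nullity = 5 − 3 = 2.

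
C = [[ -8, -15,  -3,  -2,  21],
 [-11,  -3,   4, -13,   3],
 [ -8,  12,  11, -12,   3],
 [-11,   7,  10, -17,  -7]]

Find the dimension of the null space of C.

Row reduce to echelon form.
R2 ← R2 − (11/8)·R1: [0, 141/8, 65/8, -41/4, -207/8]
R3 ← R3 − R1: [0, 27, 14, -10, -18]
R4 ← R4 − (11/8)·R1: [0, 221/8, 113/8, -57/4, -287/8]
R3 ← R3 − (72/47)·R2: [0, 0, 73/47, 268/47, 1017/47]
R4 ← R4 − (221/141)·R2: [0, 0, 196/141, 256/141, 220/47]
R4 ← R4 − (196/219)·R3: [0, 0, 0, -240/73, -1072/73]
4 nonzero rows, so rank(C) = 4.
C has 5 columns; by rank–nullity, nullity = 5 − 4 = 1.

1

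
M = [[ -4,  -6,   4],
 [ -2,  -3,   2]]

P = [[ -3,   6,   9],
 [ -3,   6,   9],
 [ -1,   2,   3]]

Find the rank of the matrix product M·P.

1

First compute MP:
[[ 26, -52, -78],
 [ 13, -26, -39]]
Now row reduce the product.
R2 ← R2 − (1/2)·R1: [0, 0, 0]
1 nonzero row, so rank(MP) = 1.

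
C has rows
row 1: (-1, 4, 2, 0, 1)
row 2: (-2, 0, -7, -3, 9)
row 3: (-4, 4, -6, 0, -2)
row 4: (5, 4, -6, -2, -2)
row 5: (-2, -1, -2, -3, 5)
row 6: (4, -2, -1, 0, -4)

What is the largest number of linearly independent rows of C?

Row reduce to echelon form.
R2 ← R2 − (2)·R1: [0, -8, -11, -3, 7]
R3 ← R3 − (4)·R1: [0, -12, -14, 0, -6]
R4 ← R4 + (5)·R1: [0, 24, 4, -2, 3]
R5 ← R5 − (2)·R1: [0, -9, -6, -3, 3]
R6 ← R6 + (4)·R1: [0, 14, 7, 0, 0]
R3 ← R3 − (3/2)·R2: [0, 0, 5/2, 9/2, -33/2]
R4 ← R4 + (3)·R2: [0, 0, -29, -11, 24]
R5 ← R5 − (9/8)·R2: [0, 0, 51/8, 3/8, -39/8]
R6 ← R6 + (7/4)·R2: [0, 0, -49/4, -21/4, 49/4]
R4 ← R4 + (58/5)·R3: [0, 0, 0, 206/5, -837/5]
R5 ← R5 − (51/20)·R3: [0, 0, 0, -111/10, 186/5]
R6 ← R6 + (49/10)·R3: [0, 0, 0, 84/5, -343/5]
R5 ← R5 + (111/412)·R4: [0, 0, 0, 0, -3255/412]
R6 ← R6 − (42/103)·R4: [0, 0, 0, 0, -35/103]
R6 ← R6 − (4/93)·R5: [0, 0, 0, 0, 0]
Echelon form has 5 nonzero rows, so rank(C) = 5.
The rank gives the maximum number of linearly independent rows: 5.

5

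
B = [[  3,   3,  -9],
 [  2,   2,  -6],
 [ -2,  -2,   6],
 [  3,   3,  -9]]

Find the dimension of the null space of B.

Row reduce to echelon form.
R2 ← R2 − (2/3)·R1: [0, 0, 0]
R3 ← R3 + (2/3)·R1: [0, 0, 0]
R4 ← R4 − R1: [0, 0, 0]
1 nonzero row, so rank(B) = 1.
B has 3 columns; by rank–nullity, nullity = 3 − 1 = 2.

2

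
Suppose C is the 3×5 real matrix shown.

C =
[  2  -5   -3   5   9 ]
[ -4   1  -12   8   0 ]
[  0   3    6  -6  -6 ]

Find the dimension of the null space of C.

3

Row reduce to echelon form.
R2 ← R2 + (2)·R1: [0, -9, -18, 18, 18]
R3 ← R3 + (1/3)·R2: [0, 0, 0, 0, 0]
2 nonzero rows, so rank(C) = 2.
C has 5 columns; by rank–nullity, nullity = 5 − 2 = 3.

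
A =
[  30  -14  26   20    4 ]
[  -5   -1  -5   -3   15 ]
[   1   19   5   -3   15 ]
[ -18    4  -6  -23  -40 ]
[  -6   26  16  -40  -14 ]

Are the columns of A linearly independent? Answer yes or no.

Row reduce A to echelon form.
R2 ← R2 + (1/6)·R1: [0, -10/3, -2/3, 1/3, 47/3]
R3 ← R3 − (1/30)·R1: [0, 292/15, 62/15, -11/3, 223/15]
R4 ← R4 + (3/5)·R1: [0, -22/5, 48/5, -11, -188/5]
R5 ← R5 + (1/5)·R1: [0, 116/5, 106/5, -36, -66/5]
R3 ← R3 + (146/25)·R2: [0, 0, 6/25, -43/25, 2659/25]
R4 ← R4 − (33/25)·R2: [0, 0, 262/25, -286/25, -1457/25]
R5 ← R5 + (174/25)·R2: [0, 0, 414/25, -842/25, 2396/25]
R4 ← R4 − (131/3)·R3: [0, 0, 0, 191/3, -14108/3]
R5 ← R5 − (69)·R3: [0, 0, 0, 85, -7243]
R5 ← R5 − (255/191)·R4: [0, 0, 0, 0, -184233/191]
5 pivots among 5 columns.
Every column is a pivot column, so the columns are linearly independent.

yes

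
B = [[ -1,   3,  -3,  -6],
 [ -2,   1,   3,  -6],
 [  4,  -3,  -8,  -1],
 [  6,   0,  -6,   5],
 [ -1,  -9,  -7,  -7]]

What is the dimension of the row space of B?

4

Row reduce to echelon form.
R2 ← R2 − (2)·R1: [0, -5, 9, 6]
R3 ← R3 + (4)·R1: [0, 9, -20, -25]
R4 ← R4 + (6)·R1: [0, 18, -24, -31]
R5 ← R5 − R1: [0, -12, -4, -1]
R3 ← R3 + (9/5)·R2: [0, 0, -19/5, -71/5]
R4 ← R4 + (18/5)·R2: [0, 0, 42/5, -47/5]
R5 ← R5 − (12/5)·R2: [0, 0, -128/5, -77/5]
R4 ← R4 + (42/19)·R3: [0, 0, 0, -775/19]
R5 ← R5 − (128/19)·R3: [0, 0, 0, 1525/19]
R5 ← R5 + (61/31)·R4: [0, 0, 0, 0]
Echelon form has 4 nonzero rows, so rank(B) = 4.
The row space has dimension equal to the rank: 4.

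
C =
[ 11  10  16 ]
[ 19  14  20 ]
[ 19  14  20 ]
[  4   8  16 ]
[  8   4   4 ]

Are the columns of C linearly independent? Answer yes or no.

no

Row reduce C to echelon form.
R2 ← R2 − (19/11)·R1: [0, -36/11, -84/11]
R3 ← R3 − (19/11)·R1: [0, -36/11, -84/11]
R4 ← R4 − (4/11)·R1: [0, 48/11, 112/11]
R5 ← R5 − (8/11)·R1: [0, -36/11, -84/11]
R3 ← R3 − R2: [0, 0, 0]
R4 ← R4 + (4/3)·R2: [0, 0, 0]
R5 ← R5 − R2: [0, 0, 0]
2 pivots among 3 columns.
Only 2 < 3 pivot columns, so the columns are linearly dependent.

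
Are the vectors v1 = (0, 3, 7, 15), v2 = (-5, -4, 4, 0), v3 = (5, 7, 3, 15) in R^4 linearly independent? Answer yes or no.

no

Form the matrix with these vectors as rows and row reduce.
Swap R1 ↔ R2
R3 ← R3 + R1: [0, 3, 7, 15]
R3 ← R3 − R2: [0, 0, 0, 0]
2 nonzero rows, so the 3 vectors span a space of dimension 2.
Since 2 < 3, the vectors are linearly dependent.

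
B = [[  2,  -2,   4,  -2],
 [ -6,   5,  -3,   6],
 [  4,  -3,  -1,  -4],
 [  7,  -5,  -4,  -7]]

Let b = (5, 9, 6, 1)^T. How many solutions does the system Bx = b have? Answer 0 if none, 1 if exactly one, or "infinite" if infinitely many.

Row reduce the augmented matrix [B | b].
R2 ← R2 + (3)·R1: [0, -1, 9, 0, 24]
R3 ← R3 − (2)·R1: [0, 1, -9, 0, -4]
R4 ← R4 − (7/2)·R1: [0, 2, -18, 0, -33/2]
R3 ← R3 + R2: [0, 0, 0, 0, 20]
R4 ← R4 + (2)·R2: [0, 0, 0, 0, 63/2]
R4 ← R4 − (63/40)·R3: [0, 0, 0, 0, 0]
The echelon form has 3 nonzero rows; the last pivot sits in the augmented column, so rank(B) = 2 but rank([B|b]) = 3.
Since the ranks differ, the system is inconsistent.
It has no solutions.

0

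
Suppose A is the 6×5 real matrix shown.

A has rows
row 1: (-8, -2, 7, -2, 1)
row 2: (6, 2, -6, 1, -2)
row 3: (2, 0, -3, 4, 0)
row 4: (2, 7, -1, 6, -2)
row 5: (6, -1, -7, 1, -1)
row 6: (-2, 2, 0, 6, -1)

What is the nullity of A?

1

Row reduce to echelon form.
R2 ← R2 + (3/4)·R1: [0, 1/2, -3/4, -1/2, -5/4]
R3 ← R3 + (1/4)·R1: [0, -1/2, -5/4, 7/2, 1/4]
R4 ← R4 + (1/4)·R1: [0, 13/2, 3/4, 11/2, -7/4]
R5 ← R5 + (3/4)·R1: [0, -5/2, -7/4, -1/2, -1/4]
R6 ← R6 − (1/4)·R1: [0, 5/2, -7/4, 13/2, -5/4]
R3 ← R3 + R2: [0, 0, -2, 3, -1]
R4 ← R4 − (13)·R2: [0, 0, 21/2, 12, 29/2]
R5 ← R5 + (5)·R2: [0, 0, -11/2, -3, -13/2]
R6 ← R6 − (5)·R2: [0, 0, 2, 9, 5]
R4 ← R4 + (21/4)·R3: [0, 0, 0, 111/4, 37/4]
R5 ← R5 − (11/4)·R3: [0, 0, 0, -45/4, -15/4]
R6 ← R6 + R3: [0, 0, 0, 12, 4]
R5 ← R5 + (15/37)·R4: [0, 0, 0, 0, 0]
R6 ← R6 − (16/37)·R4: [0, 0, 0, 0, 0]
4 nonzero rows, so rank(A) = 4.
A has 5 columns; by rank–nullity, nullity = 5 − 4 = 1.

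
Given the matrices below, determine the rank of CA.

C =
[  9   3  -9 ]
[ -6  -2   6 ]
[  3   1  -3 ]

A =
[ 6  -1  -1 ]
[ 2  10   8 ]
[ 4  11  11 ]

First compute CA:
[[ 24, -78, -84],
 [-16,  52,  56],
 [  8, -26, -28]]
Now row reduce the product.
R2 ← R2 + (2/3)·R1: [0, 0, 0]
R3 ← R3 − (1/3)·R1: [0, 0, 0]
1 nonzero row, so rank(CA) = 1.

1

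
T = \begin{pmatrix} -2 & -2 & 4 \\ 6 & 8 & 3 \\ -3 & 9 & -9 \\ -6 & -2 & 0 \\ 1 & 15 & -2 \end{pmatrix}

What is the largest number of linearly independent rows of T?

Row reduce to echelon form.
R2 ← R2 + (3)·R1: [0, 2, 15]
R3 ← R3 − (3/2)·R1: [0, 12, -15]
R4 ← R4 − (3)·R1: [0, 4, -12]
R5 ← R5 + (1/2)·R1: [0, 14, 0]
R3 ← R3 − (6)·R2: [0, 0, -105]
R4 ← R4 − (2)·R2: [0, 0, -42]
R5 ← R5 − (7)·R2: [0, 0, -105]
R4 ← R4 − (2/5)·R3: [0, 0, 0]
R5 ← R5 − R3: [0, 0, 0]
Echelon form has 3 nonzero rows, so rank(T) = 3.
The rank gives the maximum number of linearly independent rows: 3.

3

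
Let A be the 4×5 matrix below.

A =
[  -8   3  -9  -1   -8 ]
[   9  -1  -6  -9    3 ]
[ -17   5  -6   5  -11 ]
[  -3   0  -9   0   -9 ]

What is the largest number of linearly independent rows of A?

3

Row reduce to echelon form.
R2 ← R2 + (9/8)·R1: [0, 19/8, -129/8, -81/8, -6]
R3 ← R3 − (17/8)·R1: [0, -11/8, 105/8, 57/8, 6]
R4 ← R4 − (3/8)·R1: [0, -9/8, -45/8, 3/8, -6]
R3 ← R3 + (11/19)·R2: [0, 0, 72/19, 24/19, 48/19]
R4 ← R4 + (9/19)·R2: [0, 0, -252/19, -84/19, -168/19]
R4 ← R4 + (7/2)·R3: [0, 0, 0, 0, 0]
Echelon form has 3 nonzero rows, so rank(A) = 3.
The rank gives the maximum number of linearly independent rows: 3.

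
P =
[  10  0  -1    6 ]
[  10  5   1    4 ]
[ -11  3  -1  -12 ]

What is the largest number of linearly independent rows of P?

Row reduce to echelon form.
R2 ← R2 − R1: [0, 5, 2, -2]
R3 ← R3 + (11/10)·R1: [0, 3, -21/10, -27/5]
R3 ← R3 − (3/5)·R2: [0, 0, -33/10, -21/5]
Echelon form has 3 nonzero rows, so rank(P) = 3.
The rank gives the maximum number of linearly independent rows: 3.

3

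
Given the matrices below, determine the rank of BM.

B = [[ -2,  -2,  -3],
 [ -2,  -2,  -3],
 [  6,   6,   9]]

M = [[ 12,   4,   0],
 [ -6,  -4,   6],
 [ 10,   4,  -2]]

1

First compute BM:
[[-42, -12,  -6],
 [-42, -12,  -6],
 [126,  36,  18]]
Now row reduce the product.
R2 ← R2 − R1: [0, 0, 0]
R3 ← R3 + (3)·R1: [0, 0, 0]
1 nonzero row, so rank(BM) = 1.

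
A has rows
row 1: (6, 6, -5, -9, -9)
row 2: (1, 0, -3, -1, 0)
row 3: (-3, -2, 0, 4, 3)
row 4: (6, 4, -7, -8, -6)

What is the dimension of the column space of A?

3

Row reduce to echelon form.
R2 ← R2 − (1/6)·R1: [0, -1, -13/6, 1/2, 3/2]
R3 ← R3 + (1/2)·R1: [0, 1, -5/2, -1/2, -3/2]
R4 ← R4 − R1: [0, -2, -2, 1, 3]
R3 ← R3 + R2: [0, 0, -14/3, 0, 0]
R4 ← R4 − (2)·R2: [0, 0, 7/3, 0, 0]
R4 ← R4 + (1/2)·R3: [0, 0, 0, 0, 0]
Echelon form has 3 nonzero rows, so rank(A) = 3.
The column space has dimension equal to the rank: 3.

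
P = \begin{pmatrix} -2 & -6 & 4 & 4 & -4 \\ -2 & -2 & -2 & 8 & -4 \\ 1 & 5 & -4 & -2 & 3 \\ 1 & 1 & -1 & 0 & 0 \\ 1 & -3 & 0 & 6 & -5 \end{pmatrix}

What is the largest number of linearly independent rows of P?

Row reduce to echelon form.
R2 ← R2 − R1: [0, 4, -6, 4, 0]
R3 ← R3 + (1/2)·R1: [0, 2, -2, 0, 1]
R4 ← R4 + (1/2)·R1: [0, -2, 1, 2, -2]
R5 ← R5 + (1/2)·R1: [0, -6, 2, 8, -7]
R3 ← R3 − (1/2)·R2: [0, 0, 1, -2, 1]
R4 ← R4 + (1/2)·R2: [0, 0, -2, 4, -2]
R5 ← R5 + (3/2)·R2: [0, 0, -7, 14, -7]
R4 ← R4 + (2)·R3: [0, 0, 0, 0, 0]
R5 ← R5 + (7)·R3: [0, 0, 0, 0, 0]
Echelon form has 3 nonzero rows, so rank(P) = 3.
The rank gives the maximum number of linearly independent rows: 3.

3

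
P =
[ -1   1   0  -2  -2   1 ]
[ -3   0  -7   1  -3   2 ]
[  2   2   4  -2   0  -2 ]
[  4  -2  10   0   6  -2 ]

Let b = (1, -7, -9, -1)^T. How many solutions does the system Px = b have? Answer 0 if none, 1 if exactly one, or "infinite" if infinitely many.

0

Row reduce the augmented matrix [P | b].
R2 ← R2 − (3)·R1: [0, -3, -7, 7, 3, -1, -10]
R3 ← R3 + (2)·R1: [0, 4, 4, -6, -4, 0, -7]
R4 ← R4 + (4)·R1: [0, 2, 10, -8, -2, 2, 3]
R3 ← R3 + (4/3)·R2: [0, 0, -16/3, 10/3, 0, -4/3, -61/3]
R4 ← R4 + (2/3)·R2: [0, 0, 16/3, -10/3, 0, 4/3, -11/3]
R4 ← R4 + R3: [0, 0, 0, 0, 0, 0, -24]
The echelon form has 4 nonzero rows; the last pivot sits in the augmented column, so rank(P) = 3 but rank([P|b]) = 4.
Since the ranks differ, the system is inconsistent.
It has no solutions.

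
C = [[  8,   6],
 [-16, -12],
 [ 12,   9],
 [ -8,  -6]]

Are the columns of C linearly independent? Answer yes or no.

no

Row reduce C to echelon form.
R2 ← R2 + (2)·R1: [0, 0]
R3 ← R3 − (3/2)·R1: [0, 0]
R4 ← R4 + R1: [0, 0]
1 pivot among 2 columns.
Only 1 < 2 pivot columns, so the columns are linearly dependent.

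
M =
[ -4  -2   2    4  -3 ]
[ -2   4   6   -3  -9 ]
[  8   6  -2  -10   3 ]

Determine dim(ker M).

3

Row reduce to echelon form.
R2 ← R2 − (1/2)·R1: [0, 5, 5, -5, -15/2]
R3 ← R3 + (2)·R1: [0, 2, 2, -2, -3]
R3 ← R3 − (2/5)·R2: [0, 0, 0, 0, 0]
2 nonzero rows, so rank(M) = 2.
M has 5 columns; by rank–nullity, nullity = 5 − 2 = 3.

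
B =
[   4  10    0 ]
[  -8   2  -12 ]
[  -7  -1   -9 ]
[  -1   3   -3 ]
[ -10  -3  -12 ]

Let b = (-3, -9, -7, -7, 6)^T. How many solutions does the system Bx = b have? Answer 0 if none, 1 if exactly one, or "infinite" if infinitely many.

Row reduce the augmented matrix [B | b].
R2 ← R2 + (2)·R1: [0, 22, -12, -15]
R3 ← R3 + (7/4)·R1: [0, 33/2, -9, -49/4]
R4 ← R4 + (1/4)·R1: [0, 11/2, -3, -31/4]
R5 ← R5 + (5/2)·R1: [0, 22, -12, -3/2]
R3 ← R3 − (3/4)·R2: [0, 0, 0, -1]
R4 ← R4 − (1/4)·R2: [0, 0, 0, -4]
R5 ← R5 − R2: [0, 0, 0, 27/2]
R4 ← R4 − (4)·R3: [0, 0, 0, 0]
R5 ← R5 + (27/2)·R3: [0, 0, 0, 0]
The echelon form has 3 nonzero rows; the last pivot sits in the augmented column, so rank(B) = 2 but rank([B|b]) = 3.
Since the ranks differ, the system is inconsistent.
It has no solutions.

0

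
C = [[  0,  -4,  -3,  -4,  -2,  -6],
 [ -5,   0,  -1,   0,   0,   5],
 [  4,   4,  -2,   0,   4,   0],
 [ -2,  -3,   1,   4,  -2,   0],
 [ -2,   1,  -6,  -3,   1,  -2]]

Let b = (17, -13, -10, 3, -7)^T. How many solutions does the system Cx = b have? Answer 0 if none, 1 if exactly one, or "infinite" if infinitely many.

Row reduce the augmented matrix [C | b].
Swap R1 ↔ R2
R3 ← R3 + (4/5)·R1: [0, 4, -14/5, 0, 4, 4, -102/5]
R4 ← R4 − (2/5)·R1: [0, -3, 7/5, 4, -2, -2, 41/5]
R5 ← R5 − (2/5)·R1: [0, 1, -28/5, -3, 1, -4, -9/5]
R3 ← R3 + R2: [0, 0, -29/5, -4, 2, -2, -17/5]
R4 ← R4 − (3/4)·R2: [0, 0, 73/20, 7, -1/2, 5/2, -91/20]
R5 ← R5 + (1/4)·R2: [0, 0, -127/20, -4, 1/2, -11/2, 49/20]
R4 ← R4 + (73/116)·R3: [0, 0, 0, 130/29, 22/29, 36/29, -194/29]
R5 ← R5 − (127/116)·R3: [0, 0, 0, 11/29, -49/29, -96/29, 179/29]
R5 ← R5 − (11/130)·R4: [0, 0, 0, 0, -114/65, -222/65, 438/65]
The echelon form has 5 nonzero rows, and every pivot lies in the first 6 columns, so rank(C) = rank([C|b]) = 5.
The system is consistent.
rank = 5 < 6 unknowns, so there are infinitely many solutions.

infinite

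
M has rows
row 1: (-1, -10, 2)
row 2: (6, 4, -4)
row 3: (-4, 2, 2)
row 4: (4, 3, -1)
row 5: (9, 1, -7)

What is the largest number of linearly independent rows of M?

Row reduce to echelon form.
R2 ← R2 + (6)·R1: [0, -56, 8]
R3 ← R3 − (4)·R1: [0, 42, -6]
R4 ← R4 + (4)·R1: [0, -37, 7]
R5 ← R5 + (9)·R1: [0, -89, 11]
R3 ← R3 + (3/4)·R2: [0, 0, 0]
R4 ← R4 − (37/56)·R2: [0, 0, 12/7]
R5 ← R5 − (89/56)·R2: [0, 0, -12/7]
Swap R3 ↔ R4
R5 ← R5 + R3: [0, 0, 0]
Echelon form has 3 nonzero rows, so rank(M) = 3.
The rank gives the maximum number of linearly independent rows: 3.

3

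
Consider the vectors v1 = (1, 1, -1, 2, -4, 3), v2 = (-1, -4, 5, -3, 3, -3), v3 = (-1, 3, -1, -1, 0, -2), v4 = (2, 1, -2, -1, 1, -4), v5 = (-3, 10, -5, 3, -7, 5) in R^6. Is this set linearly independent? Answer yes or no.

Form the matrix with these vectors as rows and row reduce.
R2 ← R2 + R1: [0, -3, 4, -1, -1, 0]
R3 ← R3 + R1: [0, 4, -2, 1, -4, 1]
R4 ← R4 − (2)·R1: [0, -1, 0, -5, 9, -10]
R5 ← R5 + (3)·R1: [0, 13, -8, 9, -19, 14]
R3 ← R3 + (4/3)·R2: [0, 0, 10/3, -1/3, -16/3, 1]
R4 ← R4 − (1/3)·R2: [0, 0, -4/3, -14/3, 28/3, -10]
R5 ← R5 + (13/3)·R2: [0, 0, 28/3, 14/3, -70/3, 14]
R4 ← R4 + (2/5)·R3: [0, 0, 0, -24/5, 36/5, -48/5]
R5 ← R5 − (14/5)·R3: [0, 0, 0, 28/5, -42/5, 56/5]
R5 ← R5 + (7/6)·R4: [0, 0, 0, 0, 0, 0]
4 nonzero rows, so the 5 vectors span a space of dimension 4.
Since 4 < 5, the vectors are linearly dependent.

no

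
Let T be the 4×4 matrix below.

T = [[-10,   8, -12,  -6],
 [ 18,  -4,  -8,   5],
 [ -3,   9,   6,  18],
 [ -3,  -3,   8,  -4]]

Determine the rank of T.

Row reduce to echelon form.
R2 ← R2 + (9/5)·R1: [0, 52/5, -148/5, -29/5]
R3 ← R3 − (3/10)·R1: [0, 33/5, 48/5, 99/5]
R4 ← R4 − (3/10)·R1: [0, -27/5, 58/5, -11/5]
R3 ← R3 − (33/52)·R2: [0, 0, 369/13, 1221/52]
R4 ← R4 + (27/52)·R2: [0, 0, -49/13, -271/52]
R4 ← R4 + (49/369)·R3: [0, 0, 0, -515/246]
Echelon form has 4 nonzero rows, so rank(T) = 4.

4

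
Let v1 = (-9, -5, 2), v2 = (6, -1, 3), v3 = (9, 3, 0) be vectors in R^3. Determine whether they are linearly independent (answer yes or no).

no

Form the matrix with these vectors as rows and row reduce.
R2 ← R2 + (2/3)·R1: [0, -13/3, 13/3]
R3 ← R3 + R1: [0, -2, 2]
R3 ← R3 − (6/13)·R2: [0, 0, 0]
2 nonzero rows, so the 3 vectors span a space of dimension 2.
Since 2 < 3, the vectors are linearly dependent.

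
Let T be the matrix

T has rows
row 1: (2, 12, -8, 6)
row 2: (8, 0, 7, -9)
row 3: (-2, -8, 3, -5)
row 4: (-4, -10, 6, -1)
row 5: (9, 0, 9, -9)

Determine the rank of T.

Row reduce to echelon form.
R2 ← R2 − (4)·R1: [0, -48, 39, -33]
R3 ← R3 + R1: [0, 4, -5, 1]
R4 ← R4 + (2)·R1: [0, 14, -10, 11]
R5 ← R5 − (9/2)·R1: [0, -54, 45, -36]
R3 ← R3 + (1/12)·R2: [0, 0, -7/4, -7/4]
R4 ← R4 + (7/24)·R2: [0, 0, 11/8, 11/8]
R5 ← R5 − (9/8)·R2: [0, 0, 9/8, 9/8]
R4 ← R4 + (11/14)·R3: [0, 0, 0, 0]
R5 ← R5 + (9/14)·R3: [0, 0, 0, 0]
Echelon form has 3 nonzero rows, so rank(T) = 3.

3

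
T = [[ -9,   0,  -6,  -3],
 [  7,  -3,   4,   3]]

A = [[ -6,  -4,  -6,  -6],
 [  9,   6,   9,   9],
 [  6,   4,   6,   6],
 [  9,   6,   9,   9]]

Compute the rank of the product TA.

First compute TA:
[[ -9,  -6,  -9,  -9],
 [-18, -12, -18, -18]]
Now row reduce the product.
R2 ← R2 − (2)·R1: [0, 0, 0, 0]
1 nonzero row, so rank(TA) = 1.

1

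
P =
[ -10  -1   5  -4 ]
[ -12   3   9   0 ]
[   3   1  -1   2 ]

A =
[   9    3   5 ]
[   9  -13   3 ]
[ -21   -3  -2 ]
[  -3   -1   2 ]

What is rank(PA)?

2

First compute PA:
[[-192, -28, -71],
 [-270, -102, -69],
 [ 51,  -3,  24]]
Now row reduce the product.
R2 ← R2 − (45/32)·R1: [0, -501/8, 987/32]
R3 ← R3 + (17/64)·R1: [0, -167/16, 329/64]
R3 ← R3 − (1/6)·R2: [0, 0, 0]
2 nonzero rows, so rank(PA) = 2.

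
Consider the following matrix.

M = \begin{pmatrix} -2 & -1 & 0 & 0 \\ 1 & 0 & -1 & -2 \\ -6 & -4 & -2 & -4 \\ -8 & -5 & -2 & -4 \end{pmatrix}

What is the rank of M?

2

Row reduce to echelon form.
R2 ← R2 + (1/2)·R1: [0, -1/2, -1, -2]
R3 ← R3 − (3)·R1: [0, -1, -2, -4]
R4 ← R4 − (4)·R1: [0, -1, -2, -4]
R3 ← R3 − (2)·R2: [0, 0, 0, 0]
R4 ← R4 − (2)·R2: [0, 0, 0, 0]
Echelon form has 2 nonzero rows, so rank(M) = 2.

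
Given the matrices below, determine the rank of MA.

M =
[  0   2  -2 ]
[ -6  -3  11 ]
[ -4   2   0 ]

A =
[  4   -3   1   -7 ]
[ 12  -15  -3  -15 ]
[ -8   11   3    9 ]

2

First compute MA:
[[ 40, -52, -12, -48],
 [-148, 184,  36, 186],
 [  8, -18, -10,  -2]]
Now row reduce the product.
R2 ← R2 + (37/10)·R1: [0, -42/5, -42/5, 42/5]
R3 ← R3 − (1/5)·R1: [0, -38/5, -38/5, 38/5]
R3 ← R3 − (19/21)·R2: [0, 0, 0, 0]
2 nonzero rows, so rank(MA) = 2.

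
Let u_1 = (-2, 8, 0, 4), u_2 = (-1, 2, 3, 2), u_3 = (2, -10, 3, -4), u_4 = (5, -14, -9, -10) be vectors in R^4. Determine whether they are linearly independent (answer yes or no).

no

Form the matrix with these vectors as rows and row reduce.
R2 ← R2 − (1/2)·R1: [0, -2, 3, 0]
R3 ← R3 + R1: [0, -2, 3, 0]
R4 ← R4 + (5/2)·R1: [0, 6, -9, 0]
R3 ← R3 − R2: [0, 0, 0, 0]
R4 ← R4 + (3)·R2: [0, 0, 0, 0]
2 nonzero rows, so the 4 vectors span a space of dimension 2.
Since 2 < 4, the vectors are linearly dependent.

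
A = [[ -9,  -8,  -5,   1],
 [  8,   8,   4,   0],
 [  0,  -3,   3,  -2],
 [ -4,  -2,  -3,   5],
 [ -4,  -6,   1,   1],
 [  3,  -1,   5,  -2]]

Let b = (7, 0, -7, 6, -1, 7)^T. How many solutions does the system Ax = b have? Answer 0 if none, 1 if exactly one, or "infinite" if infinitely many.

Row reduce the augmented matrix [A | b].
R2 ← R2 + (8/9)·R1: [0, 8/9, -4/9, 8/9, 56/9]
R4 ← R4 − (4/9)·R1: [0, 14/9, -7/9, 41/9, 26/9]
R5 ← R5 − (4/9)·R1: [0, -22/9, 29/9, 5/9, -37/9]
R6 ← R6 + (1/3)·R1: [0, -11/3, 10/3, -5/3, 28/3]
R3 ← R3 + (27/8)·R2: [0, 0, 3/2, 1, 14]
R4 ← R4 − (7/4)·R2: [0, 0, 0, 3, -8]
R5 ← R5 + (11/4)·R2: [0, 0, 2, 3, 13]
R6 ← R6 + (33/8)·R2: [0, 0, 3/2, 2, 35]
R5 ← R5 − (4/3)·R3: [0, 0, 0, 5/3, -17/3]
R6 ← R6 − R3: [0, 0, 0, 1, 21]
R5 ← R5 − (5/9)·R4: [0, 0, 0, 0, -11/9]
R6 ← R6 − (1/3)·R4: [0, 0, 0, 0, 71/3]
R6 ← R6 + (213/11)·R5: [0, 0, 0, 0, 0]
The echelon form has 5 nonzero rows; the last pivot sits in the augmented column, so rank(A) = 4 but rank([A|b]) = 5.
Since the ranks differ, the system is inconsistent.
It has no solutions.

0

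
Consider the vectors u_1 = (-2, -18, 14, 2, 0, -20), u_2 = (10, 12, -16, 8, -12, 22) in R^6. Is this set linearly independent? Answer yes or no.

yes

Form the matrix with these vectors as rows and row reduce.
R2 ← R2 + (5)·R1: [0, -78, 54, 18, -12, -78]
2 nonzero rows, so the 2 vectors span a space of dimension 2.
Since 2 = 2, the vectors are linearly independent.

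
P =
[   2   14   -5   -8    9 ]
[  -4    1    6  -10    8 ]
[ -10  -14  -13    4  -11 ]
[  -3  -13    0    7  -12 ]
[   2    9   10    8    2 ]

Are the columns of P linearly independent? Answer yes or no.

yes

Row reduce P to echelon form.
R2 ← R2 + (2)·R1: [0, 29, -4, -26, 26]
R3 ← R3 + (5)·R1: [0, 56, -38, -36, 34]
R4 ← R4 + (3/2)·R1: [0, 8, -15/2, -5, 3/2]
R5 ← R5 − R1: [0, -5, 15, 16, -7]
R3 ← R3 − (56/29)·R2: [0, 0, -878/29, 412/29, -470/29]
R4 ← R4 − (8/29)·R2: [0, 0, -371/58, 63/29, -329/58]
R5 ← R5 + (5/29)·R2: [0, 0, 415/29, 334/29, -73/29]
R4 ← R4 − (371/1756)·R3: [0, 0, 0, -364/439, -987/439]
R5 ← R5 + (415/878)·R3: [0, 0, 0, 8004/439, -4468/439]
R5 ← R5 + (2001/91)·R4: [0, 0, 0, 0, -775/13]
5 pivots among 5 columns.
Every column is a pivot column, so the columns are linearly independent.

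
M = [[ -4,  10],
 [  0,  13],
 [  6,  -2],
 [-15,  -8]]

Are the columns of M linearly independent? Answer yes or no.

yes

Row reduce M to echelon form.
R3 ← R3 + (3/2)·R1: [0, 13]
R4 ← R4 − (15/4)·R1: [0, -91/2]
R3 ← R3 − R2: [0, 0]
R4 ← R4 + (7/2)·R2: [0, 0]
2 pivots among 2 columns.
Every column is a pivot column, so the columns are linearly independent.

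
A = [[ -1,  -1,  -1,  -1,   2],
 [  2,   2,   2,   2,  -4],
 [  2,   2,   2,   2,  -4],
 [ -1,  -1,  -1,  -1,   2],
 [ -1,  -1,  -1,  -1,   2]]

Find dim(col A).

Row reduce to echelon form.
R2 ← R2 + (2)·R1: [0, 0, 0, 0, 0]
R3 ← R3 + (2)·R1: [0, 0, 0, 0, 0]
R4 ← R4 − R1: [0, 0, 0, 0, 0]
R5 ← R5 − R1: [0, 0, 0, 0, 0]
Echelon form has 1 nonzero row, so rank(A) = 1.
The column space has dimension equal to the rank: 1.

1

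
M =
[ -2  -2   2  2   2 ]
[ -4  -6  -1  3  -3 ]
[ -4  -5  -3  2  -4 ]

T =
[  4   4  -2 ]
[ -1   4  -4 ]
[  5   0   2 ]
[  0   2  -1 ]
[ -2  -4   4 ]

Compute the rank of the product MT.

First compute MT:
[[  0, -20,  22],
 [ -9, -22,  15],
 [-18, -16,   4]]
Now row reduce the product.
Swap R1 ↔ R2
R3 ← R3 − (2)·R1: [0, 28, -26]
R3 ← R3 + (7/5)·R2: [0, 0, 24/5]
3 nonzero rows, so rank(MT) = 3.

3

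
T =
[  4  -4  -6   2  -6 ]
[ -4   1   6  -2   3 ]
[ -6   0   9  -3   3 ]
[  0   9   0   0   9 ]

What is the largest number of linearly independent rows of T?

2

Row reduce to echelon form.
R2 ← R2 + R1: [0, -3, 0, 0, -3]
R3 ← R3 + (3/2)·R1: [0, -6, 0, 0, -6]
R3 ← R3 − (2)·R2: [0, 0, 0, 0, 0]
R4 ← R4 + (3)·R2: [0, 0, 0, 0, 0]
Echelon form has 2 nonzero rows, so rank(T) = 2.
The rank gives the maximum number of linearly independent rows: 2.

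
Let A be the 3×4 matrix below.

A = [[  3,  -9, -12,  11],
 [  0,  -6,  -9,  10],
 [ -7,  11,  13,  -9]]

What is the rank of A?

Row reduce to echelon form.
R3 ← R3 + (7/3)·R1: [0, -10, -15, 50/3]
R3 ← R3 − (5/3)·R2: [0, 0, 0, 0]
Echelon form has 2 nonzero rows, so rank(A) = 2.

2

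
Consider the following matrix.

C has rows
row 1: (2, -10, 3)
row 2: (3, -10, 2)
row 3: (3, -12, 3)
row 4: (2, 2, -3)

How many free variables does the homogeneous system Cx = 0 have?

Row reduce to echelon form.
R2 ← R2 − (3/2)·R1: [0, 5, -5/2]
R3 ← R3 − (3/2)·R1: [0, 3, -3/2]
R4 ← R4 − R1: [0, 12, -6]
R3 ← R3 − (3/5)·R2: [0, 0, 0]
R4 ← R4 − (12/5)·R2: [0, 0, 0]
2 nonzero rows, so rank(C) = 2.
C has 3 columns; by rank–nullity, nullity = 3 − 2 = 1.

1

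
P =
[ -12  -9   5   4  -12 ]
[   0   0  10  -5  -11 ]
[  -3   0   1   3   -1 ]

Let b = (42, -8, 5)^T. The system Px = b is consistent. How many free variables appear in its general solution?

Row reduce the augmented matrix [P | b].
R3 ← R3 − (1/4)·R1: [0, 9/4, -1/4, 2, 2, -11/2]
Swap R2 ↔ R3
The echelon form has 3 nonzero rows, and every pivot lies in the first 5 columns, so rank(P) = rank([P|b]) = 3.
The system is consistent.
Free variables = (unknowns) − (rank) = 5 − 3 = 2.

2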